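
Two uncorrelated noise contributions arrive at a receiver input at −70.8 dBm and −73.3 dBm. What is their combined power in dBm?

−68.9 dBm

Convert to linear, add, convert back:
P₁ = 8.32×10⁻¹¹ W, P₂ = 4.68×10⁻¹¹ W
P_tot = 1.30×10⁻¹⁰ W → 10 log₁₀(P_tot / 10⁻³) = −68.9 dBm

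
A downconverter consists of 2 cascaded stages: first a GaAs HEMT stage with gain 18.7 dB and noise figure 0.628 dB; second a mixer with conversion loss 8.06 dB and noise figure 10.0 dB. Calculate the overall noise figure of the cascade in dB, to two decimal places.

1.06 dB

Convert to linear (a loss of L dB is a gain of −L dB): F_i = 10^(NF_i/10), G_i = 10^(G_i,dB/10)
  Stage 1: F_1 = 10^(0.628/10) = 1.156, G_1 = 10^(18.7/10) = 74.13
  Stage 2: F_2 = 10^(10.0/10) = 10.00, G_2 = 10^(−8.06/10) = 0.1563
Friis cascade:
  F = 1.156 + (10.00 − 1)/74.13 = 1.277
NF = 10 log₁₀(1.277) = 1.06 dB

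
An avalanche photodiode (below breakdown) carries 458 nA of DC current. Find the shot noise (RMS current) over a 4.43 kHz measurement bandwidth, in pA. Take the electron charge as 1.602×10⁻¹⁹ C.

I_n = √(2qI·B)
2qI·B = 2 × 1.602×10⁻¹⁹ × 4.58×10⁻⁷ × 4.43×10³ = 6.50×10⁻²² A²
I_n = √(6.50×10⁻²²) = 2.55×10⁻¹¹ A = 25.5 pA

25.5 pA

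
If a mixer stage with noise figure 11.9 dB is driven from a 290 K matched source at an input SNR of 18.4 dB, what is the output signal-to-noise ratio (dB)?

6.5 dB

By definition F = SNR_in/SNR_out, so in dB: SNR_out = SNR_in − NF
SNR_out = 18.4 − 11.9 = 6.5 dB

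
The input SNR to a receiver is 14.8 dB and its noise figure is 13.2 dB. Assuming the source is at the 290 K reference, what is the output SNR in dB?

1.6 dB

By definition F = SNR_in/SNR_out, so in dB: SNR_out = SNR_in − NF
SNR_out = 14.8 − 13.2 = 1.6 dB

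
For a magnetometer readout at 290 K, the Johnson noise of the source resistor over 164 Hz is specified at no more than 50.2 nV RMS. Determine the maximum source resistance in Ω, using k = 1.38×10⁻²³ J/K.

Johnson–Nyquist: V_n = √(4kTRB) ⇒ R = V_n² / (4kTB)
4kTB = 4 × 1.38×10⁻²³ × 290 × 1.64×10² = 2.63×10⁻¹⁸
R = (5.02×10⁻⁸)² / 2.63×10⁻¹⁸ = 9.60×10² Ω = 960 Ω

960 Ω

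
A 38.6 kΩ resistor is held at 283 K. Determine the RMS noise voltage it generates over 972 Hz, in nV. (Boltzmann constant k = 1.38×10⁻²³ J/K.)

V_n = √(4kTRB)
4kTRB = 4 × 1.38×10⁻²³ × 283 × 3.86×10⁴ × 9.72×10² = 5.86×10⁻¹³ V²
V_n = √(5.86×10⁻¹³) = 7.66×10⁻⁷ V = 766 nV

766 nV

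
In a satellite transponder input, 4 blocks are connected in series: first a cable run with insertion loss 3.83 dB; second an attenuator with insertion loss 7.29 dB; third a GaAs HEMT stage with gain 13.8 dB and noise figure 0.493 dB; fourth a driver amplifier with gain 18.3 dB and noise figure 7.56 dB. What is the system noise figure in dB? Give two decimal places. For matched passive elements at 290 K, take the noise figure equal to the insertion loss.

Convert to linear (a loss of L dB is a gain of −L dB): F_i = 10^(NF_i/10), G_i = 10^(G_i,dB/10)
  Stage 1: F_1 = 10^(3.83/10) = 2.415, G_1 = 10^(−3.83/10) = 0.4140
  Stage 2: F_2 = 10^(7.29/10) = 5.358, G_2 = 10^(−7.29/10) = 0.1866
  Stage 3: F_3 = 10^(0.493/10) = 1.120, G_3 = 10^(13.8/10) = 23.99
  Stage 4: F_4 = 10^(7.56/10) = 5.702, G_4 = 10^(18.3/10) = 67.61
Friis cascade:
  F = 2.415 + (5.358 − 1)/0.4140 + (1.120 − 1)/0.07727 + (5.702 − 1)/1.854 = 17.03
NF = 10 log₁₀(17.03) = 12.31 dB

12.31 dB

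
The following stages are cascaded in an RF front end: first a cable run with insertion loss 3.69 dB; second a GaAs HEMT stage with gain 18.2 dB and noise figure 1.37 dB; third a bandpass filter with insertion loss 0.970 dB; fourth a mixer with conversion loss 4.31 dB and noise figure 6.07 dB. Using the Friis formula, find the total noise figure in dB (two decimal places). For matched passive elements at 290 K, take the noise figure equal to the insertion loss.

Convert to linear (a loss of L dB is a gain of −L dB): F_i = 10^(NF_i/10), G_i = 10^(G_i,dB/10)
  Stage 1: F_1 = 10^(3.69/10) = 2.339, G_1 = 10^(−3.69/10) = 0.4276
  Stage 2: F_2 = 10^(1.37/10) = 1.371, G_2 = 10^(18.2/10) = 66.07
  Stage 3: F_3 = 10^(0.970/10) = 1.250, G_3 = 10^(−0.970/10) = 0.7998
  Stage 4: F_4 = 10^(6.07/10) = 4.046, G_4 = 10^(−4.31/10) = 0.3707
Friis cascade:
  F = 2.339 + (1.371 − 1)/0.4276 + (1.250 − 1)/28.25 + (4.046 − 1)/22.59 = 3.350
NF = 10 log₁₀(3.350) = 5.25 dB

5.25 dB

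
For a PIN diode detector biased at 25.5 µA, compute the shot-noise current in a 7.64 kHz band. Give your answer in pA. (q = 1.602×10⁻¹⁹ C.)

I_n = √(2qI·B)
2qI·B = 2 × 1.602×10⁻¹⁹ × 2.55×10⁻⁵ × 7.64×10³ = 6.24×10⁻²⁰ A²
I_n = √(6.24×10⁻²⁰) = 2.50×10⁻¹⁰ A = 250 pA

250 pA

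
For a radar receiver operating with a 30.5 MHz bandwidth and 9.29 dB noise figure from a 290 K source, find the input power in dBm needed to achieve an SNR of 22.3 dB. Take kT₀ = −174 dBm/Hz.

−67.6 dBm

Sensitivity = −174 + 10 log₁₀(B) + NF + SNR_min
= −174 + 74.84 + 9.29 + 22.3
= −67.57 dBm → −67.6 dBm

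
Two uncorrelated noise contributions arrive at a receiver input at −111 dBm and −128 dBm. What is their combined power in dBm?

Convert to linear, add, convert back:
P₁ = 7.94×10⁻¹⁵ W, P₂ = 1.58×10⁻¹⁶ W
P_tot = 8.10×10⁻¹⁵ W → 10 log₁₀(P_tot / 10⁻³) = −110.9 dBm

−110.9 dBm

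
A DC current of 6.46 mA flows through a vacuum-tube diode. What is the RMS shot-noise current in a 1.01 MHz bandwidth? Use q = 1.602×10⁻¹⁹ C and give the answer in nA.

45.7 nA

I_n = √(2qI·B)
2qI·B = 2 × 1.602×10⁻¹⁹ × 6.46×10⁻³ × 1.01×10⁶ = 2.09×10⁻¹⁵ A²
I_n = √(2.09×10⁻¹⁵) = 4.57×10⁻⁸ A = 45.7 nA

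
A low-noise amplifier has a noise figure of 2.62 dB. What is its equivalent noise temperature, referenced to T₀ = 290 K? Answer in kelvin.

F = 10^(2.62/10) = 1.8281
T_e = (F − 1)·T₀ = (1.8281 − 1) × 290 = 240 K

240 K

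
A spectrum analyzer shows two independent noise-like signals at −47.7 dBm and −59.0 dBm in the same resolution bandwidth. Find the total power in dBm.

−47.4 dBm

Convert to linear, add, convert back:
P₁ = 1.70×10⁻⁸ W, P₂ = 1.26×10⁻⁹ W
P_tot = 1.82×10⁻⁸ W → 10 log₁₀(P_tot / 10⁻³) = −47.4 dBm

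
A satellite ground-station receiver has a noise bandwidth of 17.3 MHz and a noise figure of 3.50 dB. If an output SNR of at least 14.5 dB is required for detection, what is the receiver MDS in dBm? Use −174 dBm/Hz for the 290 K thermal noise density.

Sensitivity = −174 + 10 log₁₀(B) + NF + SNR_min
= −174 + 72.38 + 3.50 + 14.5
= −83.62 dBm → −83.6 dBm

−83.6 dBm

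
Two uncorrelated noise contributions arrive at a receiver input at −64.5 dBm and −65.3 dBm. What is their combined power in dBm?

−61.9 dBm

Convert to linear, add, convert back:
P₁ = 3.55×10⁻¹⁰ W, P₂ = 2.95×10⁻¹⁰ W
P_tot = 6.50×10⁻¹⁰ W → 10 log₁₀(P_tot / 10⁻³) = −61.9 dBm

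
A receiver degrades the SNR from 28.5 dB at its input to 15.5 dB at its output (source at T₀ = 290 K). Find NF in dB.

13.0 dB

NF (dB) = SNR_in(dB) − SNR_out(dB) when the source is at T₀
NF = 28.5 − 15.5 = 13.0 dB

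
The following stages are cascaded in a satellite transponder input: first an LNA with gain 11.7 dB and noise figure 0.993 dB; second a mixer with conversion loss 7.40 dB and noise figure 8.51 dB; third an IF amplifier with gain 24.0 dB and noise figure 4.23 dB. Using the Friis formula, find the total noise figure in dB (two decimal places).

Convert to linear (a loss of L dB is a gain of −L dB): F_i = 10^(NF_i/10), G_i = 10^(G_i,dB/10)
  Stage 1: F_1 = 10^(0.993/10) = 1.257, G_1 = 10^(11.7/10) = 14.79
  Stage 2: F_2 = 10^(8.51/10) = 7.096, G_2 = 10^(−7.40/10) = 0.1820
  Stage 3: F_3 = 10^(4.23/10) = 2.649, G_3 = 10^(24.0/10) = 251.2
Friis cascade:
  F = 1.257 + (7.096 − 1)/14.79 + (2.649 − 1)/2.692 = 2.281
NF = 10 log₁₀(2.281) = 3.58 dB

3.58 dB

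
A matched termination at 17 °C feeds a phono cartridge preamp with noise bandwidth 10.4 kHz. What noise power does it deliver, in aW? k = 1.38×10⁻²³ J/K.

T = 17 °C + 273.15 = 290.15 K
P_n = kTB = 1.38×10⁻²³ × 290.15 × 1.04×10⁴ = 4.16×10⁻¹⁷ W = 41.6 aW

41.6 aW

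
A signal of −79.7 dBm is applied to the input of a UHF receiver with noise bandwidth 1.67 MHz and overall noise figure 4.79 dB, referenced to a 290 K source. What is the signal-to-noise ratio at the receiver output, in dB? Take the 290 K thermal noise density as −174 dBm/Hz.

Noise floor: N = −174 + 10 log₁₀(B) + NF
10 log₁₀(1.67×10⁶) = 62.23 dB
N = −174 + 62.23 + 4.79 = −106.98 dBm
SNR = P_sig − N = −79.7 − (−106.98) = 27.28 dB → 27.3 dB

27.3 dB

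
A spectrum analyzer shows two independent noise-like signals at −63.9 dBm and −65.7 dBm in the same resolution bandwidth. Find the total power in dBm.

Convert to linear, add, convert back:
P₁ = 4.07×10⁻¹⁰ W, P₂ = 2.69×10⁻¹⁰ W
P_tot = 6.77×10⁻¹⁰ W → 10 log₁₀(P_tot / 10⁻³) = −61.7 dBm

−61.7 dBm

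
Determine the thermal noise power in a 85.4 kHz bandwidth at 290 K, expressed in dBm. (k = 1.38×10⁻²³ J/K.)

P_n = kTB = 1.38×10⁻²³ × 290 × 8.54×10⁴ = 3.42×10⁻¹⁶ W
In dBm: 10 log₁₀(3.42×10⁻¹⁶ / 10⁻³) = −124.7 dBm

−124.7 dBm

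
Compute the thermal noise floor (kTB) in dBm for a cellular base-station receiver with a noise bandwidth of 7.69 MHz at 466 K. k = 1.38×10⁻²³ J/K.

P_n = kTB = 1.38×10⁻²³ × 466 × 7.69×10⁶ = 4.95×10⁻¹⁴ W
In dBm: 10 log₁₀(4.95×10⁻¹⁴ / 10⁻³) = −103.1 dBm

−103.1 dBm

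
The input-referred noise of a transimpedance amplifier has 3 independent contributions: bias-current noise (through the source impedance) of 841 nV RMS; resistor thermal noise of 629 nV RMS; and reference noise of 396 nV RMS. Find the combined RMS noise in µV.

1.12 µV

Uncorrelated sources add in power (mean-square): V_tot = √(ΣV_i²)
V_tot = √[(8.41×10⁻⁷)² + (6.29×10⁻⁷)² + (3.96×10⁻⁷)²] = 1.12×10⁻⁶ V = 1.12 µV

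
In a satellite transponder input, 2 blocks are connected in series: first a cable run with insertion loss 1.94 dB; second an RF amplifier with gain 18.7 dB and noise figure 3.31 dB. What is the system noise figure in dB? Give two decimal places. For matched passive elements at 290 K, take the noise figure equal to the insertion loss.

Convert to linear (a loss of L dB is a gain of −L dB): F_i = 10^(NF_i/10), G_i = 10^(G_i,dB/10)
  Stage 1: F_1 = 10^(1.94/10) = 1.563, G_1 = 10^(−1.94/10) = 0.6397
  Stage 2: F_2 = 10^(3.31/10) = 2.143, G_2 = 10^(18.7/10) = 74.13
Friis cascade:
  F = 1.563 + (2.143 − 1)/0.6397 = 3.350
NF = 10 log₁₀(3.350) = 5.25 dB

5.25 dB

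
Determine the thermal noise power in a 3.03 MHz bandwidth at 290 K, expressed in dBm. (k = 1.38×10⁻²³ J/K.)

P_n = kTB = 1.38×10⁻²³ × 290 × 3.03×10⁶ = 1.21×10⁻¹⁴ W
In dBm: 10 log₁₀(1.21×10⁻¹⁴ / 10⁻³) = −109.2 dBm

−109.2 dBm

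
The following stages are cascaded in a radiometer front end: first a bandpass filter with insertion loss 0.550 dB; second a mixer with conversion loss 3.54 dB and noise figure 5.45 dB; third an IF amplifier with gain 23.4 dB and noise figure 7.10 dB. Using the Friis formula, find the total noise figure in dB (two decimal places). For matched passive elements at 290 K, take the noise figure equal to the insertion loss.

Convert to linear (a loss of L dB is a gain of −L dB): F_i = 10^(NF_i/10), G_i = 10^(G_i,dB/10)
  Stage 1: F_1 = 10^(0.550/10) = 1.135, G_1 = 10^(−0.550/10) = 0.8810
  Stage 2: F_2 = 10^(5.45/10) = 3.508, G_2 = 10^(−3.54/10) = 0.4426
  Stage 3: F_3 = 10^(7.10/10) = 5.129, G_3 = 10^(23.4/10) = 218.8
Friis cascade:
  F = 1.135 + (3.508 − 1)/0.8810 + (5.129 − 1)/0.3899 = 14.57
NF = 10 log₁₀(14.57) = 11.63 dB

11.63 dB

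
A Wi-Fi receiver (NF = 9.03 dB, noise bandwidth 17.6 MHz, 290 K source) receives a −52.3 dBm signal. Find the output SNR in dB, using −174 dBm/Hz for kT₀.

Noise floor: N = −174 + 10 log₁₀(B) + NF
10 log₁₀(1.76×10⁷) = 72.46 dB
N = −174 + 72.46 + 9.03 = −92.51 dBm
SNR = P_sig − N = −52.3 − (−92.51) = 40.21 dB → 40.2 dB

40.2 dB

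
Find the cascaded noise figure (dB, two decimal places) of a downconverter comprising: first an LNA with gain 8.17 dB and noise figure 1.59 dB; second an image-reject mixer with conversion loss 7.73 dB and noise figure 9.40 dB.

Convert to linear (a loss of L dB is a gain of −L dB): F_i = 10^(NF_i/10), G_i = 10^(G_i,dB/10)
  Stage 1: F_1 = 10^(1.59/10) = 1.442, G_1 = 10^(8.17/10) = 6.561
  Stage 2: F_2 = 10^(9.40/10) = 8.710, G_2 = 10^(−7.73/10) = 0.1687
Friis cascade:
  F = 1.442 + (8.710 − 1)/6.561 = 2.617
NF = 10 log₁₀(2.617) = 4.18 dB

4.18 dB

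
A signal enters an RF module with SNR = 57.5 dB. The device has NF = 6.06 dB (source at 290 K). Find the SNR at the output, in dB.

By definition F = SNR_in/SNR_out, so in dB: SNR_out = SNR_in − NF
SNR_out = 57.5 − 6.06 = 51.44 dB

51.44 dB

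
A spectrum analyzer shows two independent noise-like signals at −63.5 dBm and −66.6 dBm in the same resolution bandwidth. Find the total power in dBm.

Convert to linear, add, convert back:
P₁ = 4.47×10⁻¹⁰ W, P₂ = 2.19×10⁻¹⁰ W
P_tot = 6.65×10⁻¹⁰ W → 10 log₁₀(P_tot / 10⁻³) = −61.8 dBm

−61.8 dBm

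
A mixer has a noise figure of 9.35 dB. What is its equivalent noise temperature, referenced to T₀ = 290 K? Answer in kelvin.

F = 10^(9.35/10) = 8.60994
T_e = (F − 1)·T₀ = (8.60994 − 1) × 290 = 2207 K

2207 K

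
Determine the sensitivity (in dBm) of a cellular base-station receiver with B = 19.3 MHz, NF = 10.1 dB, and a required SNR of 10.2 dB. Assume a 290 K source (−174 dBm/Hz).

Sensitivity = −174 + 10 log₁₀(B) + NF + SNR_min
= −174 + 72.86 + 10.1 + 10.2
= −80.84 dBm → −80.8 dBm

−80.8 dBm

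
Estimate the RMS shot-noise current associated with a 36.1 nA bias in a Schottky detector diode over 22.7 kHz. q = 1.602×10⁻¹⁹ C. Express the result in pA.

16.2 pA

I_n = √(2qI·B)
2qI·B = 2 × 1.602×10⁻¹⁹ × 3.61×10⁻⁸ × 2.27×10⁴ = 2.63×10⁻²² A²
I_n = √(2.63×10⁻²²) = 1.62×10⁻¹¹ A = 16.2 pA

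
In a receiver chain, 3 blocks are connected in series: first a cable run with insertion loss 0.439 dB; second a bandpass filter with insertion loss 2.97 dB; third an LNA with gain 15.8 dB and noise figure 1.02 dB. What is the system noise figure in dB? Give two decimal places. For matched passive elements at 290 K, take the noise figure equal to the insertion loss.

Convert to linear (a loss of L dB is a gain of −L dB): F_i = 10^(NF_i/10), G_i = 10^(G_i,dB/10)
  Stage 1: F_1 = 10^(0.439/10) = 1.106, G_1 = 10^(−0.439/10) = 0.9039
  Stage 2: F_2 = 10^(2.97/10) = 1.982, G_2 = 10^(−2.97/10) = 0.5047
  Stage 3: F_3 = 10^(1.02/10) = 1.265, G_3 = 10^(15.8/10) = 38.02
Friis cascade:
  F = 1.106 + (1.982 − 1)/0.9039 + (1.265 − 1)/0.4561 = 2.773
NF = 10 log₁₀(2.773) = 4.43 dB

4.43 dB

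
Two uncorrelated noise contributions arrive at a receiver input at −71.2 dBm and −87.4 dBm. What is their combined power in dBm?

−71.1 dBm

Convert to linear, add, convert back:
P₁ = 7.59×10⁻¹¹ W, P₂ = 1.82×10⁻¹² W
P_tot = 7.77×10⁻¹¹ W → 10 log₁₀(P_tot / 10⁻³) = −71.1 dBm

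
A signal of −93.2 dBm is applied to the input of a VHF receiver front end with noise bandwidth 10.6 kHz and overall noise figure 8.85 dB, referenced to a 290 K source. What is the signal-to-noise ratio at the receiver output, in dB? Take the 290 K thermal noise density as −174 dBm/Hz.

Noise floor: N = −174 + 10 log₁₀(B) + NF
10 log₁₀(1.06×10⁴) = 40.25 dB
N = −174 + 40.25 + 8.85 = −124.90 dBm
SNR = P_sig − N = −93.2 − (−124.90) = 31.70 dB → 31.7 dB

31.7 dB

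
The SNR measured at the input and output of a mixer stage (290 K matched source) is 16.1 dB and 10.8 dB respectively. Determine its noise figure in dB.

5.3 dB

NF (dB) = SNR_in(dB) − SNR_out(dB) when the source is at T₀
NF = 16.1 − 10.8 = 5.3 dB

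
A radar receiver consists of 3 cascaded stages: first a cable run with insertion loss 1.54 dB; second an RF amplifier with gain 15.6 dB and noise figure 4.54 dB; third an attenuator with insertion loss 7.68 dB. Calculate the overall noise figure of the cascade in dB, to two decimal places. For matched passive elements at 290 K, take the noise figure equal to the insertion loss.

Convert to linear (a loss of L dB is a gain of −L dB): F_i = 10^(NF_i/10), G_i = 10^(G_i,dB/10)
  Stage 1: F_1 = 10^(1.54/10) = 1.426, G_1 = 10^(−1.54/10) = 0.7015
  Stage 2: F_2 = 10^(4.54/10) = 2.844, G_2 = 10^(15.6/10) = 36.31
  Stage 3: F_3 = 10^(7.68/10) = 5.861, G_3 = 10^(−7.68/10) = 0.1706
Friis cascade:
  F = 1.426 + (2.844 − 1)/0.7015 + (5.861 − 1)/25.47 = 4.246
NF = 10 log₁₀(4.246) = 6.28 dB

6.28 dB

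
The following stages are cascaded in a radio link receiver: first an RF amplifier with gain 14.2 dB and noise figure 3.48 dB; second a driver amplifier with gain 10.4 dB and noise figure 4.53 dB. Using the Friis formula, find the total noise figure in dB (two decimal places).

Convert to linear (a loss of L dB is a gain of −L dB): F_i = 10^(NF_i/10), G_i = 10^(G_i,dB/10)
  Stage 1: F_1 = 10^(3.48/10) = 2.228, G_1 = 10^(14.2/10) = 26.30
  Stage 2: F_2 = 10^(4.53/10) = 2.838, G_2 = 10^(10.4/10) = 10.96
Friis cascade:
  F = 2.228 + (2.838 − 1)/26.30 = 2.298
NF = 10 log₁₀(2.298) = 3.61 dB

3.61 dB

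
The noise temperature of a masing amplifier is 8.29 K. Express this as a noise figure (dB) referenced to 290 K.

0.122 dB

F = 1 + T_e/T₀ = 1 + 8.29/290 = 1.02859
NF = 10 log₁₀(1.02859) = 0.122 dB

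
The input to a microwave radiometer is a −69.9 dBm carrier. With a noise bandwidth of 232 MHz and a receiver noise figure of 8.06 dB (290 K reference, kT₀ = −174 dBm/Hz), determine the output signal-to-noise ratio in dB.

12.4 dB

Noise floor: N = −174 + 10 log₁₀(B) + NF
10 log₁₀(2.32×10⁸) = 83.65 dB
N = −174 + 83.65 + 8.06 = −82.29 dBm
SNR = P_sig − N = −69.9 − (−82.29) = 12.39 dB → 12.4 dB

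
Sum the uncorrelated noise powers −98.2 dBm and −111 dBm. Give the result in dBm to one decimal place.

−98.0 dBm

Convert to linear, add, convert back:
P₁ = 1.51×10⁻¹³ W, P₂ = 7.94×10⁻¹⁵ W
P_tot = 1.59×10⁻¹³ W → 10 log₁₀(P_tot / 10⁻³) = −98.0 dBm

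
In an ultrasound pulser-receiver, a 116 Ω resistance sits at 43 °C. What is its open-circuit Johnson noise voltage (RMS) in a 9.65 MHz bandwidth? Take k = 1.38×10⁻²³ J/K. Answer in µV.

T = 43 °C + 273.15 = 316.15 K
V_n = √(4kTRB)
4kTRB = 4 × 1.38×10⁻²³ × 316.15 × 1.16×10² × 9.65×10⁶ = 1.95×10⁻¹¹ V²
V_n = √(1.95×10⁻¹¹) = 4.42×10⁻⁶ V = 4.42 µV

4.42 µV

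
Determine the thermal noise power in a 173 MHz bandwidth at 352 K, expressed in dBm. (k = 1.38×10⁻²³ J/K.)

−90.8 dBm

P_n = kTB = 1.38×10⁻²³ × 352 × 1.73×10⁸ = 8.40×10⁻¹³ W
In dBm: 10 log₁₀(8.40×10⁻¹³ / 10⁻³) = −90.8 dBm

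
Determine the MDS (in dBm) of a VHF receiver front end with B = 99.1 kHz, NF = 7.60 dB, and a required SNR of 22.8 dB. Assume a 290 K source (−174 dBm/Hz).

−93.6 dBm

Sensitivity = −174 + 10 log₁₀(B) + NF + SNR_min
= −174 + 49.96 + 7.60 + 22.8
= −93.64 dBm → −93.6 dBm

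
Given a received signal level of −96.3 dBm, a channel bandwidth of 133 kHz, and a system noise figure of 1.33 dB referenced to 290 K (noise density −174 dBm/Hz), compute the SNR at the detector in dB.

Noise floor: N = −174 + 10 log₁₀(B) + NF
10 log₁₀(1.33×10⁵) = 51.24 dB
N = −174 + 51.24 + 1.33 = −121.43 dBm
SNR = P_sig − N = −96.3 − (−121.43) = 25.13 dB → 25.1 dB

25.1 dB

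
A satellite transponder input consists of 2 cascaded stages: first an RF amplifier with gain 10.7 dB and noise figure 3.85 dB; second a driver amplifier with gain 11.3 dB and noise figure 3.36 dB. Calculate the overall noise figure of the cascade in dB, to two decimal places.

4.02 dB

Convert to linear (a loss of L dB is a gain of −L dB): F_i = 10^(NF_i/10), G_i = 10^(G_i,dB/10)
  Stage 1: F_1 = 10^(3.85/10) = 2.427, G_1 = 10^(10.7/10) = 11.75
  Stage 2: F_2 = 10^(3.36/10) = 2.168, G_2 = 10^(11.3/10) = 13.49
Friis cascade:
  F = 2.427 + (2.168 − 1)/11.75 = 2.526
NF = 10 log₁₀(2.526) = 4.02 dB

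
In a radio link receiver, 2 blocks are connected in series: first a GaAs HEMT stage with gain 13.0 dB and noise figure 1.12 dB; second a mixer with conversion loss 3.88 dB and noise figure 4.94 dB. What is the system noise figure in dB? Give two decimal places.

1.46 dB

Convert to linear (a loss of L dB is a gain of −L dB): F_i = 10^(NF_i/10), G_i = 10^(G_i,dB/10)
  Stage 1: F_1 = 10^(1.12/10) = 1.294, G_1 = 10^(13.0/10) = 19.95
  Stage 2: F_2 = 10^(4.94/10) = 3.119, G_2 = 10^(−3.88/10) = 0.4093
Friis cascade:
  F = 1.294 + (3.119 − 1)/19.95 = 1.400
NF = 10 log₁₀(1.400) = 1.46 dB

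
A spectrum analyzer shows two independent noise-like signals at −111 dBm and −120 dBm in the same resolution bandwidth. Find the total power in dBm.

−110.5 dBm

Convert to linear, add, convert back:
P₁ = 7.94×10⁻¹⁵ W, P₂ = 1.00×10⁻¹⁵ W
P_tot = 8.94×10⁻¹⁵ W → 10 log₁₀(P_tot / 10⁻³) = −110.5 dBm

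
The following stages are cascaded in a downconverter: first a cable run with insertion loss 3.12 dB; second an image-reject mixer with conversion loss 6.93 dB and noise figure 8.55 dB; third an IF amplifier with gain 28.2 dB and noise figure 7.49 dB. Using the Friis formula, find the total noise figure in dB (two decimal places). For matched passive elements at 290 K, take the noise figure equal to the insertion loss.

17.88 dB

Convert to linear (a loss of L dB is a gain of −L dB): F_i = 10^(NF_i/10), G_i = 10^(G_i,dB/10)
  Stage 1: F_1 = 10^(3.12/10) = 2.051, G_1 = 10^(−3.12/10) = 0.4875
  Stage 2: F_2 = 10^(8.55/10) = 7.161, G_2 = 10^(−6.93/10) = 0.2028
  Stage 3: F_3 = 10^(7.49/10) = 5.610, G_3 = 10^(28.2/10) = 660.7
Friis cascade:
  F = 2.051 + (7.161 − 1)/0.4875 + (5.610 − 1)/0.09886 = 61.33
NF = 10 log₁₀(61.33) = 17.88 dB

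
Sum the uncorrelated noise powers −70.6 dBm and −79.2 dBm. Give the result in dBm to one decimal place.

−70.0 dBm

Convert to linear, add, convert back:
P₁ = 8.71×10⁻¹¹ W, P₂ = 1.20×10⁻¹¹ W
P_tot = 9.91×10⁻¹¹ W → 10 log₁₀(P_tot / 10⁻³) = −70.0 dBm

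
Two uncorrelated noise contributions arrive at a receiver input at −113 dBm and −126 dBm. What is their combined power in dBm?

Convert to linear, add, convert back:
P₁ = 5.01×10⁻¹⁵ W, P₂ = 2.51×10⁻¹⁶ W
P_tot = 5.26×10⁻¹⁵ W → 10 log₁₀(P_tot / 10⁻³) = −112.8 dBm

−112.8 dBm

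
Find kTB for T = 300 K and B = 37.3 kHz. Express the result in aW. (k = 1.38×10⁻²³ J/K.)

P_n = kTB = 1.38×10⁻²³ × 300 × 3.73×10⁴ = 1.54×10⁻¹⁶ W = 154 aW

154 aW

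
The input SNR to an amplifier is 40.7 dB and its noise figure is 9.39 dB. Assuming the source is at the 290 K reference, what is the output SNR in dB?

By definition F = SNR_in/SNR_out, so in dB: SNR_out = SNR_in − NF
SNR_out = 40.7 − 9.39 = 31.31 dB

31.31 dB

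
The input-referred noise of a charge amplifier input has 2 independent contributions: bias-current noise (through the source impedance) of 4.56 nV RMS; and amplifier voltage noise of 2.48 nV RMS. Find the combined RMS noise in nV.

5.19 nV

Uncorrelated sources add in power (mean-square): V_tot = √(ΣV_i²)
V_tot = √[(4.56×10⁻⁹)² + (2.48×10⁻⁹)²] = 5.19×10⁻⁹ V = 5.19 nV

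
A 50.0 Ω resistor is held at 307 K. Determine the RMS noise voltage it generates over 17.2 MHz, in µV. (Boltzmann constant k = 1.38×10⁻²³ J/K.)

3.82 µV

V_n = √(4kTRB)
4kTRB = 4 × 1.38×10⁻²³ × 307 × 5.00×10¹ × 1.72×10⁷ = 1.46×10⁻¹¹ V²
V_n = √(1.46×10⁻¹¹) = 3.82×10⁻⁶ V = 3.82 µV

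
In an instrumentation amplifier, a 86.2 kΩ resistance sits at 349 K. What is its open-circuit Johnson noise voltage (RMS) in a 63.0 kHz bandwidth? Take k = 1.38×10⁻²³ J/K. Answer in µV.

10.2 µV

V_n = √(4kTRB)
4kTRB = 4 × 1.38×10⁻²³ × 349 × 8.62×10⁴ × 6.30×10⁴ = 1.05×10⁻¹⁰ V²
V_n = √(1.05×10⁻¹⁰) = 1.02×10⁻⁵ V = 10.2 µV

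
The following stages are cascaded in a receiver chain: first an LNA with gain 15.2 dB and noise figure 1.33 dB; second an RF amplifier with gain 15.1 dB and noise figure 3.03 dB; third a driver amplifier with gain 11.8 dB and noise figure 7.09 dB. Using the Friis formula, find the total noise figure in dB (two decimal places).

Convert to linear (a loss of L dB is a gain of −L dB): F_i = 10^(NF_i/10), G_i = 10^(G_i,dB/10)
  Stage 1: F_1 = 10^(1.33/10) = 1.358, G_1 = 10^(15.2/10) = 33.11
  Stage 2: F_2 = 10^(3.03/10) = 2.009, G_2 = 10^(15.1/10) = 32.36
  Stage 3: F_3 = 10^(7.09/10) = 5.117, G_3 = 10^(11.8/10) = 15.14
Friis cascade:
  F = 1.358 + (2.009 − 1)/33.11 + (5.117 − 1)/1072 = 1.393
NF = 10 log₁₀(1.393) = 1.44 dB

1.44 dB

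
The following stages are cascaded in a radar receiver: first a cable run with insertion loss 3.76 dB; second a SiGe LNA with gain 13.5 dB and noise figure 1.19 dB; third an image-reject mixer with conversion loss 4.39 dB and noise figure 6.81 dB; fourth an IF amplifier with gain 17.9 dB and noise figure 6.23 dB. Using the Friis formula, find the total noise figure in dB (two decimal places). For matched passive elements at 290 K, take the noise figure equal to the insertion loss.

6.50 dB

Convert to linear (a loss of L dB is a gain of −L dB): F_i = 10^(NF_i/10), G_i = 10^(G_i,dB/10)
  Stage 1: F_1 = 10^(3.76/10) = 2.377, G_1 = 10^(−3.76/10) = 0.4207
  Stage 2: F_2 = 10^(1.19/10) = 1.315, G_2 = 10^(13.5/10) = 22.39
  Stage 3: F_3 = 10^(6.81/10) = 4.797, G_3 = 10^(−4.39/10) = 0.3639
  Stage 4: F_4 = 10^(6.23/10) = 4.198, G_4 = 10^(17.9/10) = 61.66
Friis cascade:
  F = 2.377 + (1.315 − 1)/0.4207 + (4.797 − 1)/9.419 + (4.198 − 1)/3.428 = 4.462
NF = 10 log₁₀(4.462) = 6.50 dB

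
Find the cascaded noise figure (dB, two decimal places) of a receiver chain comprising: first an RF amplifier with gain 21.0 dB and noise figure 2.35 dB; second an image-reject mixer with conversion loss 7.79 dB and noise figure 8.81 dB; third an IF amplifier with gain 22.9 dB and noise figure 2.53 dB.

2.57 dB

Convert to linear (a loss of L dB is a gain of −L dB): F_i = 10^(NF_i/10), G_i = 10^(G_i,dB/10)
  Stage 1: F_1 = 10^(2.35/10) = 1.718, G_1 = 10^(21.0/10) = 125.9
  Stage 2: F_2 = 10^(8.81/10) = 7.603, G_2 = 10^(−7.79/10) = 0.1663
  Stage 3: F_3 = 10^(2.53/10) = 1.791, G_3 = 10^(22.9/10) = 195.0
Friis cascade:
  F = 1.718 + (7.603 − 1)/125.9 + (1.791 − 1)/20.94 = 1.808
NF = 10 log₁₀(1.808) = 2.57 dB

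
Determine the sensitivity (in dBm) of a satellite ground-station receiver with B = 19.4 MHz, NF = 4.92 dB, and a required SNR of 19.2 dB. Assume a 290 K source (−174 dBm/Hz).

Sensitivity = −174 + 10 log₁₀(B) + NF + SNR_min
= −174 + 72.88 + 4.92 + 19.2
= −77.00 dBm → −77.0 dBm

−77.0 dBm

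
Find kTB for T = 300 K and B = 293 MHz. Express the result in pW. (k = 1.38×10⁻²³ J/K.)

1.21 pW

P_n = kTB = 1.38×10⁻²³ × 300 × 2.93×10⁸ = 1.21×10⁻¹² W = 1.21 pW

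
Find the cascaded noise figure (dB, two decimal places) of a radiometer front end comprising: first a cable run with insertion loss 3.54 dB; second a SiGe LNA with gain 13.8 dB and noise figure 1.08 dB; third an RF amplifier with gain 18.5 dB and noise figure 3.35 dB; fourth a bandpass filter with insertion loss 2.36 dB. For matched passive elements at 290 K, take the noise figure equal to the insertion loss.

Convert to linear (a loss of L dB is a gain of −L dB): F_i = 10^(NF_i/10), G_i = 10^(G_i,dB/10)
  Stage 1: F_1 = 10^(3.54/10) = 2.259, G_1 = 10^(−3.54/10) = 0.4426
  Stage 2: F_2 = 10^(1.08/10) = 1.282, G_2 = 10^(13.8/10) = 23.99
  Stage 3: F_3 = 10^(3.35/10) = 2.163, G_3 = 10^(18.5/10) = 70.79
  Stage 4: F_4 = 10^(2.36/10) = 1.722, G_4 = 10^(−2.36/10) = 0.5808
Friis cascade:
  F = 2.259 + (1.282 − 1)/0.4426 + (2.163 − 1)/10.62 + (1.722 − 1)/751.6 = 3.008
NF = 10 log₁₀(3.008) = 4.78 dB

4.78 dB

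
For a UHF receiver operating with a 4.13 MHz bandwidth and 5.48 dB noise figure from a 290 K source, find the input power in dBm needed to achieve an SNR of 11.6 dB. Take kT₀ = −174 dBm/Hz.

Sensitivity = −174 + 10 log₁₀(B) + NF + SNR_min
= −174 + 66.16 + 5.48 + 11.6
= −90.76 dBm → −90.8 dBm

−90.8 dBm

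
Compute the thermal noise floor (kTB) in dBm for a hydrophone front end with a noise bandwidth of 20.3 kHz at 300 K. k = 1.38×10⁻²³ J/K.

−130.8 dBm

P_n = kTB = 1.38×10⁻²³ × 300 × 2.03×10⁴ = 8.40×10⁻¹⁷ W
In dBm: 10 log₁₀(8.40×10⁻¹⁷ / 10⁻³) = −130.8 dBm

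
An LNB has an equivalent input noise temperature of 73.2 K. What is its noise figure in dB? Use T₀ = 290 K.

0.977 dB

F = 1 + T_e/T₀ = 1 + 73.2/290 = 1.25241
NF = 10 log₁₀(1.25241) = 0.977 dB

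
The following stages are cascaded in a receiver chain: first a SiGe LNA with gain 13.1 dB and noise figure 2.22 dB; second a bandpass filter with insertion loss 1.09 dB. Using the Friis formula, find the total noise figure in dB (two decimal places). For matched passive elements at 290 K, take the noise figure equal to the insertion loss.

Convert to linear (a loss of L dB is a gain of −L dB): F_i = 10^(NF_i/10), G_i = 10^(G_i,dB/10)
  Stage 1: F_1 = 10^(2.22/10) = 1.667, G_1 = 10^(13.1/10) = 20.42
  Stage 2: F_2 = 10^(1.09/10) = 1.285, G_2 = 10^(−1.09/10) = 0.7780
Friis cascade:
  F = 1.667 + (1.285 − 1)/20.42 = 1.681
NF = 10 log₁₀(1.681) = 2.26 dB

2.26 dB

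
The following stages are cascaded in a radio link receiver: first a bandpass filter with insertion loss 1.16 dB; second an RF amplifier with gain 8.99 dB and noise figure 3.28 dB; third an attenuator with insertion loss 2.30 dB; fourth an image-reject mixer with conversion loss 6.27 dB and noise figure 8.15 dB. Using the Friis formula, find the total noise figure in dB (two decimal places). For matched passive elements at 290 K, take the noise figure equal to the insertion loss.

6.48 dB

Convert to linear (a loss of L dB is a gain of −L dB): F_i = 10^(NF_i/10), G_i = 10^(G_i,dB/10)
  Stage 1: F_1 = 10^(1.16/10) = 1.306, G_1 = 10^(−1.16/10) = 0.7656
  Stage 2: F_2 = 10^(3.28/10) = 2.128, G_2 = 10^(8.99/10) = 7.925
  Stage 3: F_3 = 10^(2.30/10) = 1.698, G_3 = 10^(−2.30/10) = 0.5888
  Stage 4: F_4 = 10^(8.15/10) = 6.531, G_4 = 10^(−6.27/10) = 0.2360
Friis cascade:
  F = 1.306 + (2.128 − 1)/0.7656 + (1.698 − 1)/6.067 + (6.531 − 1)/3.573 = 4.443
NF = 10 log₁₀(4.443) = 6.48 dB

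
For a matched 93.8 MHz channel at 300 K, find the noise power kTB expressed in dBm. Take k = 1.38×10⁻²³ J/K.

−94.1 dBm

P_n = kTB = 1.38×10⁻²³ × 300 × 9.38×10⁷ = 3.88×10⁻¹³ W
In dBm: 10 log₁₀(3.88×10⁻¹³ / 10⁻³) = −94.1 dBm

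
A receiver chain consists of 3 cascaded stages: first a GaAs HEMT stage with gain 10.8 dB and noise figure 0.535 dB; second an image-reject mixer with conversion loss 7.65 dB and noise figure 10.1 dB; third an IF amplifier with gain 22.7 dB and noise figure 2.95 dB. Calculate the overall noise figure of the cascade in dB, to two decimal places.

3.75 dB

Convert to linear (a loss of L dB is a gain of −L dB): F_i = 10^(NF_i/10), G_i = 10^(G_i,dB/10)
  Stage 1: F_1 = 10^(0.535/10) = 1.131, G_1 = 10^(10.8/10) = 12.02
  Stage 2: F_2 = 10^(10.1/10) = 10.23, G_2 = 10^(−7.65/10) = 0.1718
  Stage 3: F_3 = 10^(2.95/10) = 1.972, G_3 = 10^(22.7/10) = 186.2
Friis cascade:
  F = 1.131 + (10.23 − 1)/12.02 + (1.972 − 1)/2.065 = 2.370
NF = 10 log₁₀(2.370) = 3.75 dB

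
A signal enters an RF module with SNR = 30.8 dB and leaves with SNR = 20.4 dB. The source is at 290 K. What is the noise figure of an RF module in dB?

10.4 dB

NF (dB) = SNR_in(dB) − SNR_out(dB) when the source is at T₀
NF = 30.8 − 20.4 = 10.4 dB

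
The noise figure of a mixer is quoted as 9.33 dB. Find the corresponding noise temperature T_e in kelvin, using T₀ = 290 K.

F = 10^(9.33/10) = 8.57038
T_e = (F − 1)·T₀ = (8.57038 − 1) × 290 = 2195 K

2195 K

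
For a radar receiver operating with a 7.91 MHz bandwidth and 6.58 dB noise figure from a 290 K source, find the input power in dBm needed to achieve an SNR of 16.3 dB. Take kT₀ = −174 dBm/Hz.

Sensitivity = −174 + 10 log₁₀(B) + NF + SNR_min
= −174 + 68.98 + 6.58 + 16.3
= −82.14 dBm → −82.1 dBm

−82.1 dBm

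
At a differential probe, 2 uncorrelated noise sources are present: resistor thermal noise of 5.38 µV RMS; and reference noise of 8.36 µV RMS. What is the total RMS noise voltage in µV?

9.94 µV

Uncorrelated sources add in power (mean-square): V_tot = √(ΣV_i²)
V_tot = √[(5.38×10⁻⁶)² + (8.36×10⁻⁶)²] = 9.94×10⁻⁶ V = 9.94 µV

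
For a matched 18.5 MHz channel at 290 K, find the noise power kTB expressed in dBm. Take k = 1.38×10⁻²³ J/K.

−101.3 dBm

P_n = kTB = 1.38×10⁻²³ × 290 × 1.85×10⁷ = 7.40×10⁻¹⁴ W
In dBm: 10 log₁₀(7.40×10⁻¹⁴ / 10⁻³) = −101.3 dBm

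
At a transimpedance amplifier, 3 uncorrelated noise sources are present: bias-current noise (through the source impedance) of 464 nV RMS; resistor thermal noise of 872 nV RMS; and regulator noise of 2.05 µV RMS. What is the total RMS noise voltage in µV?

Uncorrelated sources add in power (mean-square): V_tot = √(ΣV_i²)
V_tot = √[(4.64×10⁻⁷)² + (8.72×10⁻⁷)² + (2.05×10⁻⁶)²] = 2.28×10⁻⁶ V = 2.28 µV

2.28 µV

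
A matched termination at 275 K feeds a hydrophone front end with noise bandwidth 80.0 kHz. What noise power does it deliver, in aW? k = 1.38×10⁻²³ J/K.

304 aW

P_n = kTB = 1.38×10⁻²³ × 275 × 8.00×10⁴ = 3.04×10⁻¹⁶ W = 304 aW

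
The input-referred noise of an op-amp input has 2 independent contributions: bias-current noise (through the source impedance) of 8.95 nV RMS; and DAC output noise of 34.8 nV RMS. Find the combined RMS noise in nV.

Uncorrelated sources add in power (mean-square): V_tot = √(ΣV_i²)
V_tot = √[(8.95×10⁻⁹)² + (3.48×10⁻⁸)²] = 3.59×10⁻⁸ V = 35.9 nV

35.9 nV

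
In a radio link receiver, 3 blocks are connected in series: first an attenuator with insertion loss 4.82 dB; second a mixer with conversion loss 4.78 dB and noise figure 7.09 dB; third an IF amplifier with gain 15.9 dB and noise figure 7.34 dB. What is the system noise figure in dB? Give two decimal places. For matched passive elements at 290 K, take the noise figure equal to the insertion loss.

Convert to linear (a loss of L dB is a gain of −L dB): F_i = 10^(NF_i/10), G_i = 10^(G_i,dB/10)
  Stage 1: F_1 = 10^(4.82/10) = 3.034, G_1 = 10^(−4.82/10) = 0.3296
  Stage 2: F_2 = 10^(7.09/10) = 5.117, G_2 = 10^(−4.78/10) = 0.3327
  Stage 3: F_3 = 10^(7.34/10) = 5.420, G_3 = 10^(15.9/10) = 38.90
Friis cascade:
  F = 3.034 + (5.117 − 1)/0.3296 + (5.420 − 1)/0.1096 = 55.83
NF = 10 log₁₀(55.83) = 17.47 dB

17.47 dB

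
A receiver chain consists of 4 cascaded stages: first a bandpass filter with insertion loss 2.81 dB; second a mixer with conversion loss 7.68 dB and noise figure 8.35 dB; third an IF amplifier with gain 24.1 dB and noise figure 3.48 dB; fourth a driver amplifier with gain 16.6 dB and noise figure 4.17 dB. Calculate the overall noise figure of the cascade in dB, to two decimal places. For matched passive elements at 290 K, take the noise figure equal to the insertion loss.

Convert to linear (a loss of L dB is a gain of −L dB): F_i = 10^(NF_i/10), G_i = 10^(G_i,dB/10)
  Stage 1: F_1 = 10^(2.81/10) = 1.910, G_1 = 10^(−2.81/10) = 0.5236
  Stage 2: F_2 = 10^(8.35/10) = 6.839, G_2 = 10^(−7.68/10) = 0.1706
  Stage 3: F_3 = 10^(3.48/10) = 2.228, G_3 = 10^(24.1/10) = 257.0
  Stage 4: F_4 = 10^(4.17/10) = 2.612, G_4 = 10^(16.6/10) = 45.71
Friis cascade:
  F = 1.910 + (6.839 − 1)/0.5236 + (2.228 − 1)/0.08933 + (2.612 − 1)/22.96 = 26.88
NF = 10 log₁₀(26.88) = 14.29 dB

14.29 dB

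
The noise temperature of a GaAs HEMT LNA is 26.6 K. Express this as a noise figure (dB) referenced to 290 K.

0.381 dB

F = 1 + T_e/T₀ = 1 + 26.6/290 = 1.09172
NF = 10 log₁₀(1.09172) = 0.381 dB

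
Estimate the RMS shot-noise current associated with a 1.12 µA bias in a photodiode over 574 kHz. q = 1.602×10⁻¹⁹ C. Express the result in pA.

454 pA

I_n = √(2qI·B)
2qI·B = 2 × 1.602×10⁻¹⁹ × 1.12×10⁻⁶ × 5.74×10⁵ = 2.06×10⁻¹⁹ A²
I_n = √(2.06×10⁻¹⁹) = 4.54×10⁻¹⁰ A = 454 pA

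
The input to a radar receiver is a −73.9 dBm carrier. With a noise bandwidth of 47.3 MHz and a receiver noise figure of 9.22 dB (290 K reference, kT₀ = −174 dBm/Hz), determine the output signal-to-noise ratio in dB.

Noise floor: N = −174 + 10 log₁₀(B) + NF
10 log₁₀(4.73×10⁷) = 76.75 dB
N = −174 + 76.75 + 9.22 = −88.03 dBm
SNR = P_sig − N = −73.9 − (−88.03) = 14.13 dB → 14.1 dB

14.1 dB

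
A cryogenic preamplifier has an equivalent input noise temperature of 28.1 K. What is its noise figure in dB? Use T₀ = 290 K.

0.402 dB

F = 1 + T_e/T₀ = 1 + 28.1/290 = 1.0969
NF = 10 log₁₀(1.0969) = 0.402 dB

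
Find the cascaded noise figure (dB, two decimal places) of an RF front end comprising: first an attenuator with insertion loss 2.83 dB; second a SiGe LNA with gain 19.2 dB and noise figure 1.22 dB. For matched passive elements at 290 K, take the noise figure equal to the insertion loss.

4.05 dB

Convert to linear (a loss of L dB is a gain of −L dB): F_i = 10^(NF_i/10), G_i = 10^(G_i,dB/10)
  Stage 1: F_1 = 10^(2.83/10) = 1.919, G_1 = 10^(−2.83/10) = 0.5212
  Stage 2: F_2 = 10^(1.22/10) = 1.324, G_2 = 10^(19.2/10) = 83.18
Friis cascade:
  F = 1.919 + (1.324 − 1)/0.5212 = 2.541
NF = 10 log₁₀(2.541) = 4.05 dB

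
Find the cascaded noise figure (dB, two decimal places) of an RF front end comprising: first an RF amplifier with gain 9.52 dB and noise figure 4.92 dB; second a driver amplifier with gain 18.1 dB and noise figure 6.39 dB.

Convert to linear (a loss of L dB is a gain of −L dB): F_i = 10^(NF_i/10), G_i = 10^(G_i,dB/10)
  Stage 1: F_1 = 10^(4.92/10) = 3.105, G_1 = 10^(9.52/10) = 8.954
  Stage 2: F_2 = 10^(6.39/10) = 4.355, G_2 = 10^(18.1/10) = 64.57
Friis cascade:
  F = 3.105 + (4.355 − 1)/8.954 = 3.479
NF = 10 log₁₀(3.479) = 5.41 dB

5.41 dB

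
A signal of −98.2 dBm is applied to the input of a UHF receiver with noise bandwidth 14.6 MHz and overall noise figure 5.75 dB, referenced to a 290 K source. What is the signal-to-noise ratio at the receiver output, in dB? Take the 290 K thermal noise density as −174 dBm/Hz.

Noise floor: N = −174 + 10 log₁₀(B) + NF
10 log₁₀(1.46×10⁷) = 71.64 dB
N = −174 + 71.64 + 5.75 = −96.61 dBm
SNR = P_sig − N = −98.2 − (−96.61) = −1.59 dB → −1.6 dB

−1.6 dB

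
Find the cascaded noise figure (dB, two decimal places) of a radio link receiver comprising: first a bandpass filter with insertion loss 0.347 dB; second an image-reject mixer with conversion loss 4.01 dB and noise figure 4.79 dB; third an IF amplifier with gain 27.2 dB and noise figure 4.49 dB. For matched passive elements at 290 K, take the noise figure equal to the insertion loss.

9.14 dB

Convert to linear (a loss of L dB is a gain of −L dB): F_i = 10^(NF_i/10), G_i = 10^(G_i,dB/10)
  Stage 1: F_1 = 10^(0.347/10) = 1.083, G_1 = 10^(−0.347/10) = 0.9232
  Stage 2: F_2 = 10^(4.79/10) = 3.013, G_2 = 10^(−4.01/10) = 0.3972
  Stage 3: F_3 = 10^(4.49/10) = 2.812, G_3 = 10^(27.2/10) = 524.8
Friis cascade:
  F = 1.083 + (3.013 − 1)/0.9232 + (2.812 − 1)/0.3667 = 8.205
NF = 10 log₁₀(8.205) = 9.14 dB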